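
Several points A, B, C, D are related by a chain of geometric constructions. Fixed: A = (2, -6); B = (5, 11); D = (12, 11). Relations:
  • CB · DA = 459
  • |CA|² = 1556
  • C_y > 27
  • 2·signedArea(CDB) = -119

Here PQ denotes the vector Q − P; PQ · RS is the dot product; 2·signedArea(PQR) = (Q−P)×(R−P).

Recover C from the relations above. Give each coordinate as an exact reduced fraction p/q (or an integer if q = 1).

C = (22, 28)

1. C_x = 22  [CB · DA = 459 ∩ 2·signedArea(CDB) = -119]
2. C_y = 28  [CB · DA = 459 ∩ 2·signedArea(CDB) = -119]
   → C = (22, 28)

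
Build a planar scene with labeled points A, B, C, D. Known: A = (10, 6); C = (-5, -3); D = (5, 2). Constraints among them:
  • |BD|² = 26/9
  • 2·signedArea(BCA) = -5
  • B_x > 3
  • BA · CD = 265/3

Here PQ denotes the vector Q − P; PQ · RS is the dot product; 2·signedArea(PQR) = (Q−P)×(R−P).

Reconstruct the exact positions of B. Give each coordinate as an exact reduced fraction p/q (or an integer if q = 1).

1. B_x = 10/3  [BA · CD = 265/3 ∩ 2·signedArea(BCA) = -5]
2. B_y = 5/3  [BA · CD = 265/3 ∩ 2·signedArea(BCA) = -5]
   → B = (10/3, 5/3)

B = (10/3, 5/3)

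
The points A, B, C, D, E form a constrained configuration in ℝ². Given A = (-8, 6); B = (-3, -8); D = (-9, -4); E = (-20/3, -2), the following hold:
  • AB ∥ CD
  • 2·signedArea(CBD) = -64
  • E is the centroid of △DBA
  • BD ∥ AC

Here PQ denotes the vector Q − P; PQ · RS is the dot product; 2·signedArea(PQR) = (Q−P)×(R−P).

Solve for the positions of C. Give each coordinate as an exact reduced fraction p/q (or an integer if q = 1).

1. C_x = -14  [AB ∥ CD ∩ BD ∥ AC]
2. C_y = 10  [AB ∥ CD ∩ BD ∥ AC]
   → C = (-14, 10)

C = (-14, 10)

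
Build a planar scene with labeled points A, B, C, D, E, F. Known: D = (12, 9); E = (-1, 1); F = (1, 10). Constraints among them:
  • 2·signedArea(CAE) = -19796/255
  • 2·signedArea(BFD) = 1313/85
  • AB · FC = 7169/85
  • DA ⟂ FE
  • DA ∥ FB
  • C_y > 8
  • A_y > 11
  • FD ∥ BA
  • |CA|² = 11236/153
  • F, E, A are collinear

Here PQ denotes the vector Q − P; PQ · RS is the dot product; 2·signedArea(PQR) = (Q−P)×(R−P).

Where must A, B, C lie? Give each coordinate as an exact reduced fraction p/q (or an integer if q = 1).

1. A_x = 111/85  [F, E, A are collinear ∩ DA ⟂ FE]
2. A_y = 967/85  [F, E, A are collinear ∩ DA ⟂ FE]
   → A = (111/85, 967/85)
3. B_x = -824/85  [FD ∥ BA ∩ DA ∥ FB]
4. B_y = 1052/85  [FD ∥ BA ∩ DA ∥ FB]
   → B = (-824/85, 1052/85)
5. C_x = -1733/255  [2·signedArea(CAE) = -19796/255 ∩ AB · FC = 7169/85]
6. C_y = 2189/255  [2·signedArea(CAE) = -19796/255 ∩ AB · FC = 7169/85]
   → C = (-1733/255, 2189/255)

A = (111/85, 967/85)
B = (-824/85, 1052/85)
C = (-1733/255, 2189/255)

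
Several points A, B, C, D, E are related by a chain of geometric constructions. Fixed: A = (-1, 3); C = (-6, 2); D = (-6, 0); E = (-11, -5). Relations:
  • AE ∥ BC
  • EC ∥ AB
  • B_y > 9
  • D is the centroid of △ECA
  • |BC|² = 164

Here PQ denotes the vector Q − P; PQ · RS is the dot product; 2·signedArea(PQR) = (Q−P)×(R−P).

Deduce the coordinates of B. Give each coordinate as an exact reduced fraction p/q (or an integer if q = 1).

1. B_x = 4  [AE ∥ BC ∩ EC ∥ AB]
2. B_y = 10  [AE ∥ BC ∩ EC ∥ AB]
   → B = (4, 10)

B = (4, 10)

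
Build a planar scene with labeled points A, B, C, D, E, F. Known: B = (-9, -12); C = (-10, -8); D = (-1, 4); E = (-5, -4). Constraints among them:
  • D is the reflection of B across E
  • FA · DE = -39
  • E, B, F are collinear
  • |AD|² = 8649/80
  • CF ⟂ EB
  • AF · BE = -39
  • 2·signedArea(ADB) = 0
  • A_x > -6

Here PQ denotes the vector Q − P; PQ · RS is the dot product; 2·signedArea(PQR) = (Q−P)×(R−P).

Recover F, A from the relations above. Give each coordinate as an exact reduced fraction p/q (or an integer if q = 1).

A = (-113/20, -53/10)
F = (-38/5, -46/5)

1. F_x = -38/5  [E, B, F are collinear ∩ CF ⟂ EB]
2. F_y = -46/5  [E, B, F are collinear ∩ CF ⟂ EB]
   → F = (-38/5, -46/5)
3. A_x = -113/20  [2·signedArea(ADB) = 0 ∩ AF · BE = -39]
4. A_y = -53/10  [2·signedArea(ADB) = 0 ∩ AF · BE = -39]
   → A = (-113/20, -53/10)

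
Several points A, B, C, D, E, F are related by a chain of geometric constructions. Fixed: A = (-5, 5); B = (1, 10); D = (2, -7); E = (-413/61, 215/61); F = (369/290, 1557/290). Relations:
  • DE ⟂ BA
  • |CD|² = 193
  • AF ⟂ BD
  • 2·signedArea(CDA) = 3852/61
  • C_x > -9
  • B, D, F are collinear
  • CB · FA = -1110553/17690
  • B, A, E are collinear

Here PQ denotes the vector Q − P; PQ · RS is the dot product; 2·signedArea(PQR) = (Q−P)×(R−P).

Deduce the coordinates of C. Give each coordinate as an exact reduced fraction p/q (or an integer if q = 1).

1. C_x = -521/61  [2·signedArea(CDA) = 3852/61 ∩ CB · FA = -1110553/17690]
2. C_y = 125/61  [2·signedArea(CDA) = 3852/61 ∩ CB · FA = -1110553/17690]
   → C = (-521/61, 125/61)

C = (-521/61, 125/61)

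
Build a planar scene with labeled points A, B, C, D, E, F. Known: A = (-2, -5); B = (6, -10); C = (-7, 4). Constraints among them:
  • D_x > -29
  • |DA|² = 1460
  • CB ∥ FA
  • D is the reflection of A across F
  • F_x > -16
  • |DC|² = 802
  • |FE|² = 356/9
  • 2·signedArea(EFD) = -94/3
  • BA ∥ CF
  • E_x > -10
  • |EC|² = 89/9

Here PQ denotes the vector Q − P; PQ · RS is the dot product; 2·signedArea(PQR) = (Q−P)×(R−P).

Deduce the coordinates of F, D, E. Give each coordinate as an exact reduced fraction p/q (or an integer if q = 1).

1. F_x = -15  [CB ∥ FA ∩ BA ∥ CF]
2. F_y = 9  [CB ∥ FA ∩ BA ∥ CF]
   → F = (-15, 9)
3. D_x = -28  [D is the reflection of A across F]
4. D_y = 23  [D is the reflection of A across F]
   → D = (-28, 23)
5. E_x = -29/3  [line -14·x + -13·y + -185/3 = 0 ∩ |FE|² = 356/9]
6. E_y = 17/3  [line -14·x + -13·y + -185/3 = 0 ∩ |FE|² = 356/9]
   → E = (-29/3, 17/3)

D = (-28, 23)
E = (-29/3, 17/3)
F = (-15, 9)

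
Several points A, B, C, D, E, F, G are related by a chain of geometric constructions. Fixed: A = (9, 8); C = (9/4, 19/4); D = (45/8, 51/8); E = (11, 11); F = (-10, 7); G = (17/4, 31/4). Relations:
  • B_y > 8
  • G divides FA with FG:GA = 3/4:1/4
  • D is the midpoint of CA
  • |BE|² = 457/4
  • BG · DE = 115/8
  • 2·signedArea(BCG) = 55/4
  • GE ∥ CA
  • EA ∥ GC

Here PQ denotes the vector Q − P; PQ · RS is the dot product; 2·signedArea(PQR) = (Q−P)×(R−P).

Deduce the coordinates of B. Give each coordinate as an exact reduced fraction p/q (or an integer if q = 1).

B = (1/2, 9)

1. B_x = 1/2  [2·signedArea(BCG) = 55/4 ∩ BG · DE = 115/8]
2. B_y = 9  [2·signedArea(BCG) = 55/4 ∩ BG · DE = 115/8]
   → B = (1/2, 9)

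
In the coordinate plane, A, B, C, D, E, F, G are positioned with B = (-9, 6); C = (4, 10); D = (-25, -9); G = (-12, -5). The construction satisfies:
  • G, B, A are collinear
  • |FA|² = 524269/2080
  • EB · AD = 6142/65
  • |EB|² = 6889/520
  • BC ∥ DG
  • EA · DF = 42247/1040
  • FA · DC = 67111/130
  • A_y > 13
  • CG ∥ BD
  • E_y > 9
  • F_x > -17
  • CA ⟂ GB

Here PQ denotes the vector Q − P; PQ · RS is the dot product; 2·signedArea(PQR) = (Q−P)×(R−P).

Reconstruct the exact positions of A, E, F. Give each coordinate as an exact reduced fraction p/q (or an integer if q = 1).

A = (-921/130, 1693/130)
E = (-2091/260, 2473/260)
F = (-8591/520, 133/520)

1. A_x = -921/130  [G, B, A are collinear ∩ CA ⟂ GB]
2. A_y = 1693/130  [G, B, A are collinear ∩ CA ⟂ GB]
   → A = (-921/130, 1693/130)
3. E_x = -2091/260  [line 2329/130·x + 2863/130·y + -8501/130 = 0 ∩ |EB|² = 6889/520]
4. E_y = 2473/260  [line 2329/130·x + 2863/130·y + -8501/130 = 0 ∩ |EB|² = 6889/520]
   → E = (-2091/260, 2473/260)
5. F_x = -8591/520  [FA · DC = 67111/130 ∩ EA · DF = 42247/1040]
6. F_y = 133/520  [FA · DC = 67111/130 ∩ EA · DF = 42247/1040]
   → F = (-8591/520, 133/520)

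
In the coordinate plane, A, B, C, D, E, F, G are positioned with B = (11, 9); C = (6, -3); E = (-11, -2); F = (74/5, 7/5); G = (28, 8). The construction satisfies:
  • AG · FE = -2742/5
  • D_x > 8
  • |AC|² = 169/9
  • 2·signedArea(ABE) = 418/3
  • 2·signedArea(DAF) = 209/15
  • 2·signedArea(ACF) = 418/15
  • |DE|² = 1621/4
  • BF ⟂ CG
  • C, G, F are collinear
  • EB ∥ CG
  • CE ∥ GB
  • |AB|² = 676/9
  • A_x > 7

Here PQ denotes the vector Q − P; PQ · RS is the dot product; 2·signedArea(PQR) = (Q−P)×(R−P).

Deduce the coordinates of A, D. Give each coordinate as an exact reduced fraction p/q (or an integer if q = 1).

1. A_x = 23/3  [2·signedArea(ABE) = 418/3 ∩ AG · FE = -2742/5]
2. A_y = 1  [2·signedArea(ABE) = 418/3 ∩ AG · FE = -2742/5]
   → A = (23/3, 1)
3. D_x = 17/2  [line -2/5·x + 107/15·y + -18 = 0 ∩ |DE|² = 1621/4]
4. D_y = 3  [line -2/5·x + 107/15·y + -18 = 0 ∩ |DE|² = 1621/4]
   → D = (17/2, 3)

A = (23/3, 1)
D = (17/2, 3)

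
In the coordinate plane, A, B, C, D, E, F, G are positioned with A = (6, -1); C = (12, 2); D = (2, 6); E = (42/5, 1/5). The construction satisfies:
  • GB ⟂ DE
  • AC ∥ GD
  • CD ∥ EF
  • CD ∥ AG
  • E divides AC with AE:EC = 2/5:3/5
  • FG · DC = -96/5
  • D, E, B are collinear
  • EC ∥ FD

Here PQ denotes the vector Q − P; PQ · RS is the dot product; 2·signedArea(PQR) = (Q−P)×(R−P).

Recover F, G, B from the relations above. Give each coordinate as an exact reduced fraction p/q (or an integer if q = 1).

B = (74/373, 2847/373)
F = (-8/5, 21/5)
G = (-4, 3)

1. F_x = -8/5  [EC ∥ FD ∩ CD ∥ EF]
2. F_y = 21/5  [EC ∥ FD ∩ CD ∥ EF]
   → F = (-8/5, 21/5)
3. G_x = -4  [AC ∥ GD ∩ CD ∥ AG]
4. G_y = 3  [AC ∥ GD ∩ CD ∥ AG]
   → G = (-4, 3)
5. B_x = 74/373  [D, E, B are collinear ∩ GB ⟂ DE]
6. B_y = 2847/373  [D, E, B are collinear ∩ GB ⟂ DE]
   → B = (74/373, 2847/373)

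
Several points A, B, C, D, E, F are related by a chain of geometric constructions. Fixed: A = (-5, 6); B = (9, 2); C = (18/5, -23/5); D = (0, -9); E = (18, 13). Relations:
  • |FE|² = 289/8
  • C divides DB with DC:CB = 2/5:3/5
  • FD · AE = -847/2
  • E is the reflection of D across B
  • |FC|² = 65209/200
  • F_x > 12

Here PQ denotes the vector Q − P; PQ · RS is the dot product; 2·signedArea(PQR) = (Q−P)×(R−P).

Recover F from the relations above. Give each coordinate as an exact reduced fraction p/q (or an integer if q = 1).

1. F_x = 49/4  [line -23·x + -7·y + 721/2 = 0 ∩ |FE|² = 289/8]
2. F_y = 45/4  [line -23·x + -7·y + 721/2 = 0 ∩ |FE|² = 289/8]
   → F = (49/4, 45/4)

F = (49/4, 45/4)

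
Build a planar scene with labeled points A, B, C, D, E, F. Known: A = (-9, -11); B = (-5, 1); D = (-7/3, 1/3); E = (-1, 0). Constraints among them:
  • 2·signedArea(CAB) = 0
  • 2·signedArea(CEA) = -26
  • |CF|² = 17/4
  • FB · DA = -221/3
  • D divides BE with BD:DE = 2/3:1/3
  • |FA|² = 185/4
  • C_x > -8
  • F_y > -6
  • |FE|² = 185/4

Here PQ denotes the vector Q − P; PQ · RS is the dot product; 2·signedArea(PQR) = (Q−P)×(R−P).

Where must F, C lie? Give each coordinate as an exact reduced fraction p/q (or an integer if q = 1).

1. F_x = -5  [line 20/3·x + 34/3·y + 287/3 = 0 ∩ |FE|² = 185/4]
2. F_y = -11/2  [line 20/3·x + 34/3·y + 287/3 = 0 ∩ |FE|² = 185/4]
   → F = (-5, -11/2)
3. C_x = -7  [2·signedArea(CAB) = 0 ∩ 2·signedArea(CEA) = -26]
4. C_y = -5  [2·signedArea(CAB) = 0 ∩ 2·signedArea(CEA) = -26]
   → C = (-7, -5)

C = (-7, -5)
F = (-5, -11/2)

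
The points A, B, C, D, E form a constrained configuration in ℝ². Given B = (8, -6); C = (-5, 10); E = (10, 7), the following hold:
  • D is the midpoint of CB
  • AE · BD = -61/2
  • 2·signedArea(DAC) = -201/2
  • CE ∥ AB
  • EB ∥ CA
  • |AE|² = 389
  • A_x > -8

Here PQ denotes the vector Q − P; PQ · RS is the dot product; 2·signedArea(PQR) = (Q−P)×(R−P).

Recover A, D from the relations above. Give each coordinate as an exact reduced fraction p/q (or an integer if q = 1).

A = (-7, -3)
D = (3/2, 2)

1. A_x = -7  [CE ∥ AB ∩ EB ∥ CA]
2. A_y = -3  [CE ∥ AB ∩ EB ∥ CA]
   → A = (-7, -3)
3. D_x = 3/2  [D is the midpoint of CB]
4. D_y = 2  [D is the midpoint of CB]
   → D = (3/2, 2)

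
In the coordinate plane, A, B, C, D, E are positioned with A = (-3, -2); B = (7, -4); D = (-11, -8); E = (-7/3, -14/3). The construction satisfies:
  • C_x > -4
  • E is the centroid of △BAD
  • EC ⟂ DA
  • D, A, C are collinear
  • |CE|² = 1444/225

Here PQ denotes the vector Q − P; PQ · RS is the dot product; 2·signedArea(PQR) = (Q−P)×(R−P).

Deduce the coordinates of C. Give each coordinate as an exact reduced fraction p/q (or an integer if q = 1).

C = (-289/75, -66/25)

1. C_x = -289/75  [D, A, C are collinear ∩ EC ⟂ DA]
2. C_y = -66/25  [D, A, C are collinear ∩ EC ⟂ DA]
   → C = (-289/75, -66/25)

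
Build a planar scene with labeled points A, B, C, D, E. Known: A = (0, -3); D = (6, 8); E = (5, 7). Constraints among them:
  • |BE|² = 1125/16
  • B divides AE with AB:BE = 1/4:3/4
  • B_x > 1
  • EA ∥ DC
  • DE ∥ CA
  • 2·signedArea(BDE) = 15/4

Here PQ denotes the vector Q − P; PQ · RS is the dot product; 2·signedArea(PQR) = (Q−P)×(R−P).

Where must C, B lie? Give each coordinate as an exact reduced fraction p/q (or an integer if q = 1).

B = (5/4, -1/2)
C = (1, -2)

1. C_x = 1  [DE ∥ CA ∩ EA ∥ DC]
2. C_y = -2  [DE ∥ CA ∩ EA ∥ DC]
   → C = (1, -2)
3. B_x = 5/4  [B divides AE with AB:BE = 1/4:3/4]
4. B_y = -1/2  [B divides AE with AB:BE = 1/4:3/4]
   → B = (5/4, -1/2)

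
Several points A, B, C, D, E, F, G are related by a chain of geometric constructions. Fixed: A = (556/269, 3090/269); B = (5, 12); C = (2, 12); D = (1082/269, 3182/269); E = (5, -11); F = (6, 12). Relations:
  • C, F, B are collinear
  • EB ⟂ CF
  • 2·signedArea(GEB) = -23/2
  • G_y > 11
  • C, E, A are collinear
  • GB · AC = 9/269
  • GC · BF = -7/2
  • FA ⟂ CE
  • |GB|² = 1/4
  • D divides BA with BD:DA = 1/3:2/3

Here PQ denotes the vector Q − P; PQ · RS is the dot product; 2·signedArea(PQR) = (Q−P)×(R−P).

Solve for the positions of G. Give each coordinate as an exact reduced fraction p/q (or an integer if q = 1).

1. G_x = 11/2  [GB · AC = 9/269 ∩ GC · BF = -7/2]
2. G_y = 12  [GB · AC = 9/269 ∩ GC · BF = -7/2]
   → G = (11/2, 12)

G = (11/2, 12)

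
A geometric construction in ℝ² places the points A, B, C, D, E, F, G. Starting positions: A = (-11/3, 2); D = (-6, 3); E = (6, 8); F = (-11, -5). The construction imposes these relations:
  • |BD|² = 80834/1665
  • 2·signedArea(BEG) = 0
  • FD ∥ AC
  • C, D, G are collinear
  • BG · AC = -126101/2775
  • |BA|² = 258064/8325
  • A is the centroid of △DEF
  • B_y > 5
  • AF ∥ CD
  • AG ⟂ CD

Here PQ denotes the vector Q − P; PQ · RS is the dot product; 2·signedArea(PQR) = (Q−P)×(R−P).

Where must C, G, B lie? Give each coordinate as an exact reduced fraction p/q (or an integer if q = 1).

1. C_x = 4/3  [AF ∥ CD ∩ FD ∥ AC]
2. C_y = 10  [AF ∥ CD ∩ FD ∥ AC]
   → C = (4/3, 10)
3. G_x = -14648/2775  [C, D, G are collinear ∩ AG ⟂ CD]
4. G_y = 3412/925  [C, D, G are collinear ∩ AG ⟂ CD]
   → G = (-14648/2775, 3412/925)
5. B_x = 1001/2775  [2·signedArea(BEG) = 0 ∩ BG · AC = -126101/2775]
6. B_y = 5406/925  [2·signedArea(BEG) = 0 ∩ BG · AC = -126101/2775]
   → B = (1001/2775, 5406/925)

B = (1001/2775, 5406/925)
C = (4/3, 10)
G = (-14648/2775, 3412/925)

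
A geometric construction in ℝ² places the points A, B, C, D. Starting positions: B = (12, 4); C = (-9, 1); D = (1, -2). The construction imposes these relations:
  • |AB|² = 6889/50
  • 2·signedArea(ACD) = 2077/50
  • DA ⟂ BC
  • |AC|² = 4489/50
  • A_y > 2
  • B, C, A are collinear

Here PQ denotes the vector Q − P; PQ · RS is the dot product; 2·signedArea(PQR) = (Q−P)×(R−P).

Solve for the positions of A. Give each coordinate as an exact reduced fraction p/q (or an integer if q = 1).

1. A_x = 19/50  [B, C, A are collinear ∩ DA ⟂ BC]
2. A_y = 117/50  [B, C, A are collinear ∩ DA ⟂ BC]
   → A = (19/50, 117/50)

A = (19/50, 117/50)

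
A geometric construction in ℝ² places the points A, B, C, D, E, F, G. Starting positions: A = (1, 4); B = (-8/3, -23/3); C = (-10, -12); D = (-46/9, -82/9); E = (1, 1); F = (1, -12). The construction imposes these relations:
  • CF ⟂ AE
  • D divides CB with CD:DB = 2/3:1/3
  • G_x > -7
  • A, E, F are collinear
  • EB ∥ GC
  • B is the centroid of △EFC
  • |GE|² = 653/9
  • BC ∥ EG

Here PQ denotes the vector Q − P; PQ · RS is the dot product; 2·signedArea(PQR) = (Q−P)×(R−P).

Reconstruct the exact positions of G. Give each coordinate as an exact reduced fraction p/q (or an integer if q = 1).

1. G_x = -19/3  [EB ∥ GC ∩ BC ∥ EG]
2. G_y = -10/3  [EB ∥ GC ∩ BC ∥ EG]
   → G = (-19/3, -10/3)

G = (-19/3, -10/3)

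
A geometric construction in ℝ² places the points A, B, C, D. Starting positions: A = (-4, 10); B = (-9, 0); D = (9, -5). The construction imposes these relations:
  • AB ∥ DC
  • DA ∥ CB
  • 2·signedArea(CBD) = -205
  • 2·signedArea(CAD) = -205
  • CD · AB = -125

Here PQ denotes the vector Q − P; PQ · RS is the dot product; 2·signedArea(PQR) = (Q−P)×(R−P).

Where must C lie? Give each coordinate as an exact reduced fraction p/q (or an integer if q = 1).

C = (4, -15)

1. C_x = 4  [DA ∥ CB ∩ AB ∥ DC]
2. C_y = -15  [DA ∥ CB ∩ AB ∥ DC]
   → C = (4, -15)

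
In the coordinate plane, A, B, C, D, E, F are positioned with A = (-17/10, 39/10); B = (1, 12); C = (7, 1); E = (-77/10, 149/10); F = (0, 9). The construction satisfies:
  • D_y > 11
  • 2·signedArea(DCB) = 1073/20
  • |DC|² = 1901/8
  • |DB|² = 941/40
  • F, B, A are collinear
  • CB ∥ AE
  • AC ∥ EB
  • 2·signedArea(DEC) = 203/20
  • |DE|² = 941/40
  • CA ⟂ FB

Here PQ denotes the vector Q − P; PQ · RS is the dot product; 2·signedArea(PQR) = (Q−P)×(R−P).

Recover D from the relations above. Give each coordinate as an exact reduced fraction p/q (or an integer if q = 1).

1. D_x = -77/20  [2·signedArea(DCB) = 1073/20 ∩ 2·signedArea(DEC) = 203/20]
2. D_y = 239/20  [2·signedArea(DCB) = 1073/20 ∩ 2·signedArea(DEC) = 203/20]
   → D = (-77/20, 239/20)

D = (-77/20, 239/20)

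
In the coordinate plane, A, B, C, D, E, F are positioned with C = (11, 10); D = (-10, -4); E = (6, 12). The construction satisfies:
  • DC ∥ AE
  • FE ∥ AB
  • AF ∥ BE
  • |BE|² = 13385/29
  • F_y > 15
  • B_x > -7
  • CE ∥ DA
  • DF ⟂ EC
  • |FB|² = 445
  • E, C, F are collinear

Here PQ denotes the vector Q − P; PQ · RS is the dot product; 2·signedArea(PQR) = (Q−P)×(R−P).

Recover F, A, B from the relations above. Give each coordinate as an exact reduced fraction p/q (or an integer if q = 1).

1. F_x = -66/29  [E, C, F are collinear ∩ DF ⟂ EC]
2. F_y = 444/29  [E, C, F are collinear ∩ DF ⟂ EC]
   → F = (-66/29, 444/29)
3. A_x = -15  [DC ∥ AE ∩ CE ∥ DA]
4. A_y = -2  [DC ∥ AE ∩ CE ∥ DA]
   → A = (-15, -2)
5. B_x = -195/29  [AF ∥ BE ∩ FE ∥ AB]
6. B_y = -154/29  [AF ∥ BE ∩ FE ∥ AB]
   → B = (-195/29, -154/29)

A = (-15, -2)
B = (-195/29, -154/29)
F = (-66/29, 444/29)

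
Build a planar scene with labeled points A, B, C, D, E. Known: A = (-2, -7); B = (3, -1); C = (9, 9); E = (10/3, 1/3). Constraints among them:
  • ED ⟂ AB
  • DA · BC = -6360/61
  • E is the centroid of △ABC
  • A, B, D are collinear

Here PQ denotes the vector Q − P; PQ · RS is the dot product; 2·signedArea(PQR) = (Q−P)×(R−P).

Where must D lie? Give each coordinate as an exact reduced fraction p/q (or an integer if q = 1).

D = (694/183, -3/61)

1. D_x = 694/183  [A, B, D are collinear ∩ ED ⟂ AB]
2. D_y = -3/61  [A, B, D are collinear ∩ ED ⟂ AB]
   → D = (694/183, -3/61)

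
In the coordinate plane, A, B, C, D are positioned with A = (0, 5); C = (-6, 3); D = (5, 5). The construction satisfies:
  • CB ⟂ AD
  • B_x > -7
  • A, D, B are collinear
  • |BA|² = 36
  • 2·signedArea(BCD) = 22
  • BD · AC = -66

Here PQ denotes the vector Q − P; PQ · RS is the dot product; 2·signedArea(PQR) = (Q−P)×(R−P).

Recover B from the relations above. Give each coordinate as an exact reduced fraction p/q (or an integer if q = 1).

1. B_x = -6  [A, D, B are collinear ∩ CB ⟂ AD]
2. B_y = 5  [A, D, B are collinear ∩ CB ⟂ AD]
   → B = (-6, 5)

B = (-6, 5)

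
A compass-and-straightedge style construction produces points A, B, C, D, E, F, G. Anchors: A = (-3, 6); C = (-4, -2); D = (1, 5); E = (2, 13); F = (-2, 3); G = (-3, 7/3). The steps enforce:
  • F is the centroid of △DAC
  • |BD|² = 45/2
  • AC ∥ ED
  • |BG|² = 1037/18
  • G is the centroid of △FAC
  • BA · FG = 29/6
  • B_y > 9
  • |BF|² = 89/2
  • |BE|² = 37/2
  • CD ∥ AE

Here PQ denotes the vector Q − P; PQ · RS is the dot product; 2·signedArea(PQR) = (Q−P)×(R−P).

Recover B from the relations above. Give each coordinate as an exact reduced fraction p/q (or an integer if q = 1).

1. B_x = -1/2  [line 1·x + 2/3·y + -35/6 = 0 ∩ |BF|² = 89/2]
2. B_y = 19/2  [line 1·x + 2/3·y + -35/6 = 0 ∩ |BF|² = 89/2]
   → B = (-1/2, 19/2)

B = (-1/2, 19/2)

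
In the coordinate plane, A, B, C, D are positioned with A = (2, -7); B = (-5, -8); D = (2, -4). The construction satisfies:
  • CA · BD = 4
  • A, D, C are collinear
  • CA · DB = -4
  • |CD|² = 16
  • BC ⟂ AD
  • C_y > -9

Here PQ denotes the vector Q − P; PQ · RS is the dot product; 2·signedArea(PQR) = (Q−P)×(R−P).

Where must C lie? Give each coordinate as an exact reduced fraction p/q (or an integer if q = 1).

1. C_x = 2  [A, D, C are collinear ∩ BC ⟂ AD]
2. C_y = -8  [A, D, C are collinear ∩ BC ⟂ AD]
   → C = (2, -8)

C = (2, -8)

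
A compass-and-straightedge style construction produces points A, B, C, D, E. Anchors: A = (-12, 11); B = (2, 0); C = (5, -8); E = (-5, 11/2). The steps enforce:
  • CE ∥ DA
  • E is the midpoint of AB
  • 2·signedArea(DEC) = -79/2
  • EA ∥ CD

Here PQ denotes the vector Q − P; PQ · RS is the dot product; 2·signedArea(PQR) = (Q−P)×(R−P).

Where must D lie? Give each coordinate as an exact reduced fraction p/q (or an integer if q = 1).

D = (-2, -5/2)

1. D_x = -2  [CE ∥ DA ∩ EA ∥ CD]
2. D_y = -5/2  [CE ∥ DA ∩ EA ∥ CD]
   → D = (-2, -5/2)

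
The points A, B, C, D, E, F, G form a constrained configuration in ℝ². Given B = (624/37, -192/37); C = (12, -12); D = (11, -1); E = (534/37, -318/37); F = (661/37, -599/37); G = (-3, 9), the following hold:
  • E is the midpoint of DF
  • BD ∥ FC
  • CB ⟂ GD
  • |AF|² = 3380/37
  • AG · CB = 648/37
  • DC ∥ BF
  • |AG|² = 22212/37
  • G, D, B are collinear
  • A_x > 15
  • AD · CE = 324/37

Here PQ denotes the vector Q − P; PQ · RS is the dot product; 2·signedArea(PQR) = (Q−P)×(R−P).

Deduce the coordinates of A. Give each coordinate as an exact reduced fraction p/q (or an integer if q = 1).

1. A_x = 579/37  [line -180/37·x + -252/37·y + 1080/37 = 0 ∩ |AG|² = 22212/37]
2. A_y = -255/37  [line -180/37·x + -252/37·y + 1080/37 = 0 ∩ |AG|² = 22212/37]
   → A = (579/37, -255/37)

A = (579/37, -255/37)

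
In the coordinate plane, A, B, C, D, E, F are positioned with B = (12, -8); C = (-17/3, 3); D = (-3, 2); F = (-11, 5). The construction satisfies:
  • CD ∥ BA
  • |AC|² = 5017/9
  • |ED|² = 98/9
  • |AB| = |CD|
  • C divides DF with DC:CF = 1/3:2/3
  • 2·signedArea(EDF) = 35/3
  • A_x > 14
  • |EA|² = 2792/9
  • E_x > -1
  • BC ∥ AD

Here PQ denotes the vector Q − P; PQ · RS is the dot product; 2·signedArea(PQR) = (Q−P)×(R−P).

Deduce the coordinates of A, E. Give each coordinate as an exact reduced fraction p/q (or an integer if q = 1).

1. A_x = 44/3  [BC ∥ AD ∩ CD ∥ BA]
2. A_y = -9  [BC ∥ AD ∩ CD ∥ BA]
   → A = (44/3, -9)
3. E_x = -2/3  [line -3·x + -8·y + -14/3 = 0 ∩ |ED|² = 98/9]
4. E_y = -1/3  [line -3·x + -8·y + -14/3 = 0 ∩ |ED|² = 98/9]
   → E = (-2/3, -1/3)

A = (44/3, -9)
E = (-2/3, -1/3)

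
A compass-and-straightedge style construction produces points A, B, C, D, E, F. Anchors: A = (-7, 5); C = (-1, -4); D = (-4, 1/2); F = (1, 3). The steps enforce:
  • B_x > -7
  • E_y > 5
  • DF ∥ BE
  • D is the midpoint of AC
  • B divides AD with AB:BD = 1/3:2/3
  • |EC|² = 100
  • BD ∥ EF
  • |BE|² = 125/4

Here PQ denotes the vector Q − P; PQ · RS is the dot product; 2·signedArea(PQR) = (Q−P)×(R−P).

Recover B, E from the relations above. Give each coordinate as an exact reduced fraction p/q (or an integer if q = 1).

1. B_x = -6  [B divides AD with AB:BD = 1/3:2/3]
2. B_y = 7/2  [B divides AD with AB:BD = 1/3:2/3]
   → B = (-6, 7/2)
3. E_x = -1  [BD ∥ EF ∩ DF ∥ BE]
4. E_y = 6  [BD ∥ EF ∩ DF ∥ BE]
   → E = (-1, 6)

B = (-6, 7/2)
E = (-1, 6)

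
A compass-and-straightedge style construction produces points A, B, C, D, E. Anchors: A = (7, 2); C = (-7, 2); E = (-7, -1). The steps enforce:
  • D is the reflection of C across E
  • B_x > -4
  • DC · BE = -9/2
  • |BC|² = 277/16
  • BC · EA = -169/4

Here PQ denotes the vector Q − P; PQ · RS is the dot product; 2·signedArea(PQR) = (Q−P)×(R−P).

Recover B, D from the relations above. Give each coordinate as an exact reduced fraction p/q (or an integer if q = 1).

1. B_x = -7/2  [line -14·x + -3·y + -199/4 = 0 ∩ |BC|² = 277/16]
2. B_y = -1/4  [line -14·x + -3·y + -199/4 = 0 ∩ |BC|² = 277/16]
   → B = (-7/2, -1/4)
3. D_x = -7  [D is the reflection of C across E]
4. D_y = -4  [D is the reflection of C across E]
   → D = (-7, -4)

B = (-7/2, -1/4)
D = (-7, -4)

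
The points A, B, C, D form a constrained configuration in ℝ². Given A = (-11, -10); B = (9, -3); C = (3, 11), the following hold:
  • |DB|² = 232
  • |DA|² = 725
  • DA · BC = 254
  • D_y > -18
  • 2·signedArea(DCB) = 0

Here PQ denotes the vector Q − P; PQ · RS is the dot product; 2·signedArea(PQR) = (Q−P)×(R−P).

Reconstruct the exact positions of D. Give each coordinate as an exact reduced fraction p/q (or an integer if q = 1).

D = (15, -17)

1. D_x = 15  [2·signedArea(DCB) = 0 ∩ DA · BC = 254]
2. D_y = -17  [2·signedArea(DCB) = 0 ∩ DA · BC = 254]
   → D = (15, -17)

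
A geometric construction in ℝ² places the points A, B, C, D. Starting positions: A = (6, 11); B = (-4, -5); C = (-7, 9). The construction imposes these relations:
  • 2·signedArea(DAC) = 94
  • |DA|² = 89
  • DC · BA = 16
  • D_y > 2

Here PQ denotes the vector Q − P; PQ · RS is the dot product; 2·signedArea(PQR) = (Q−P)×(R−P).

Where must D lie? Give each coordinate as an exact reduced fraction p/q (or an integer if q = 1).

D = (1, 3)

1. D_x = 1  [DC · BA = 16 ∩ 2·signedArea(DAC) = 94]
2. D_y = 3  [DC · BA = 16 ∩ 2·signedArea(DAC) = 94]
   → D = (1, 3)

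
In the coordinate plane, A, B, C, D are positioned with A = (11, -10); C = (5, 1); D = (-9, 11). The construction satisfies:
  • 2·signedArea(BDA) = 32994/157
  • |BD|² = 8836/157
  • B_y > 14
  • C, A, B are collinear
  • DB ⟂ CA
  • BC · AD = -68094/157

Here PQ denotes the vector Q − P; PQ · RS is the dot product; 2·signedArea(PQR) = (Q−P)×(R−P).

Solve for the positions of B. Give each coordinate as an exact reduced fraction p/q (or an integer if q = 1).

B = (-379/157, 2291/157)

1. B_x = -379/157  [C, A, B are collinear ∩ DB ⟂ CA]
2. B_y = 2291/157  [C, A, B are collinear ∩ DB ⟂ CA]
   → B = (-379/157, 2291/157)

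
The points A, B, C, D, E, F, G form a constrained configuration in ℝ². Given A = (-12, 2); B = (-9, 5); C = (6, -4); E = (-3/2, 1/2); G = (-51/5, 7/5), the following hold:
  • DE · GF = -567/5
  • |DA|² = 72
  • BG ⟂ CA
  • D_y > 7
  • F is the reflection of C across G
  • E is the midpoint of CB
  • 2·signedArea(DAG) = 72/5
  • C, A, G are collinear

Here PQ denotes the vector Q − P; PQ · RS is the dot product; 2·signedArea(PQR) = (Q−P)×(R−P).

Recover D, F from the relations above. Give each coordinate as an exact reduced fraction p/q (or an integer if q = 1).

1. F_x = -132/5  [F is the reflection of C across G]
2. F_y = 34/5  [F is the reflection of C across G]
   → F = (-132/5, 34/5)
3. D_x = -6  [2·signedArea(DAG) = 72/5 ∩ DE · GF = -567/5]
4. D_y = 8  [2·signedArea(DAG) = 72/5 ∩ DE · GF = -567/5]
   → D = (-6, 8)

D = (-6, 8)
F = (-132/5, 34/5)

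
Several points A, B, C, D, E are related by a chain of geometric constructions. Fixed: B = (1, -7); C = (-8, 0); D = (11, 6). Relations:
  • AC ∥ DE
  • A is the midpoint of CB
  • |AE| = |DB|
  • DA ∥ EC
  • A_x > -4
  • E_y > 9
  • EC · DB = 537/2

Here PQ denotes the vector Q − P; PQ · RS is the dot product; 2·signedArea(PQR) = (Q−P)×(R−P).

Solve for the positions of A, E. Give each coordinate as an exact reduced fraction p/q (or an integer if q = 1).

A = (-7/2, -7/2)
E = (13/2, 19/2)

1. A_x = -7/2  [A is the midpoint of CB]
2. A_y = -7/2  [A is the midpoint of CB]
   → A = (-7/2, -7/2)
3. E_x = 13/2  [DA ∥ EC ∩ AC ∥ DE]
4. E_y = 19/2  [DA ∥ EC ∩ AC ∥ DE]
   → E = (13/2, 19/2)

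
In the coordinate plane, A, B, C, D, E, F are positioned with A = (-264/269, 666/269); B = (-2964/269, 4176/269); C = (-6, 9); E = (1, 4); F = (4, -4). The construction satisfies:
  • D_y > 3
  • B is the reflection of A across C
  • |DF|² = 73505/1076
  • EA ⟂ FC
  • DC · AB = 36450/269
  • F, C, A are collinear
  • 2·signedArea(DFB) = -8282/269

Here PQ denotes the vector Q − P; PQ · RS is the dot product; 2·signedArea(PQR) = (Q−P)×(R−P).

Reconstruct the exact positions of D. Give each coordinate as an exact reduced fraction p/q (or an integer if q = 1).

D = (5/538, 871/269)

1. D_x = 5/538  [DC · AB = 36450/269 ∩ 2·signedArea(DFB) = -8282/269]
2. D_y = 871/269  [DC · AB = 36450/269 ∩ 2·signedArea(DFB) = -8282/269]
   → D = (5/538, 871/269)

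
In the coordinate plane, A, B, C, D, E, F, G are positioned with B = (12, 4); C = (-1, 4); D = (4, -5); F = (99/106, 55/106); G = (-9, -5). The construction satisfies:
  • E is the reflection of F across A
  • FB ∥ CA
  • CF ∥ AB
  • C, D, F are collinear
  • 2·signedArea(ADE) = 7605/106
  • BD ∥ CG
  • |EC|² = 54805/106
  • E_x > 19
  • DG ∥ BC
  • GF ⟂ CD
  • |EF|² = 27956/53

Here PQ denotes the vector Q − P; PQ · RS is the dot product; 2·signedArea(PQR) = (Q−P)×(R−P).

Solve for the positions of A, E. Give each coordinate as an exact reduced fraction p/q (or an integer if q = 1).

1. A_x = 1067/106  [CF ∥ AB ∩ FB ∥ CA]
2. A_y = 793/106  [CF ∥ AB ∩ FB ∥ CA]
   → A = (1067/106, 793/106)
3. E_x = 2035/106  [E is the reflection of F across A]
4. E_y = 1531/106  [E is the reflection of F across A]
   → E = (2035/106, 1531/106)

A = (1067/106, 793/106)
E = (2035/106, 1531/106)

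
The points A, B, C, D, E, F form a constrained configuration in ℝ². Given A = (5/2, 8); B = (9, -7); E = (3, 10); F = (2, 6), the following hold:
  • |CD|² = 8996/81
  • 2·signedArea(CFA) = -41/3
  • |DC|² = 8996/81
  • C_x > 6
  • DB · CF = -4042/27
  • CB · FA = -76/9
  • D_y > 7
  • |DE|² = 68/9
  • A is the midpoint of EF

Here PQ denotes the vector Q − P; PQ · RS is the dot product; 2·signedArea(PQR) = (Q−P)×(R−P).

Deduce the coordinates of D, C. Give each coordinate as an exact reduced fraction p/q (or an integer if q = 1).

1. C_x = 61/9  [2·signedArea(CFA) = -41/3 ∩ CB · FA = -76/9]
2. C_y = -20/9  [2·signedArea(CFA) = -41/3 ∩ CB · FA = -76/9]
   → C = (61/9, -20/9)
3. D_x = 7/3  [line 43/9·x + -74/9·y + 1327/27 = 0 ∩ |CD|² = 8996/81]
4. D_y = 22/3  [line 43/9·x + -74/9·y + 1327/27 = 0 ∩ |CD|² = 8996/81]
   → D = (7/3, 22/3)

C = (61/9, -20/9)
D = (7/3, 22/3)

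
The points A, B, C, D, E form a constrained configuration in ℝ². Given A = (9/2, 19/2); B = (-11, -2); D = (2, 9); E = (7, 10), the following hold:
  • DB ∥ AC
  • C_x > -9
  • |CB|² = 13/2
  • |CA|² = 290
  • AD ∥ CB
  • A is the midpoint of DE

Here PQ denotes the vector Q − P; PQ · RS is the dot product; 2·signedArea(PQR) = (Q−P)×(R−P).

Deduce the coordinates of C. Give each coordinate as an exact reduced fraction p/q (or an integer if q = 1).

C = (-17/2, -3/2)

1. C_x = -17/2  [AD ∥ CB ∩ DB ∥ AC]
2. C_y = -3/2  [AD ∥ CB ∩ DB ∥ AC]
   → C = (-17/2, -3/2)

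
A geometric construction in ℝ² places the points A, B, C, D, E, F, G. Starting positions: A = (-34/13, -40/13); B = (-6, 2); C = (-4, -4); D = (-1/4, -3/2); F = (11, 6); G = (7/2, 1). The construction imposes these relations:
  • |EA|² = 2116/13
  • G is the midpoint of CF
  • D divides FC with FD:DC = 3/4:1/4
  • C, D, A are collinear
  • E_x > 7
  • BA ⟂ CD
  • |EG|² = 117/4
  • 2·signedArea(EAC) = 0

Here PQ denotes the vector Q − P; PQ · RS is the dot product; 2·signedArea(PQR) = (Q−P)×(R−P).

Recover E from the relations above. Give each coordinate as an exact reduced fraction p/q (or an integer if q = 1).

E = (8, 4)

1. E_x = 8  [line 12/13·x + -18/13·y + -24/13 = 0 ∩ |EG|² = 117/4]
2. E_y = 4  [line 12/13·x + -18/13·y + -24/13 = 0 ∩ |EG|² = 117/4]
   → E = (8, 4)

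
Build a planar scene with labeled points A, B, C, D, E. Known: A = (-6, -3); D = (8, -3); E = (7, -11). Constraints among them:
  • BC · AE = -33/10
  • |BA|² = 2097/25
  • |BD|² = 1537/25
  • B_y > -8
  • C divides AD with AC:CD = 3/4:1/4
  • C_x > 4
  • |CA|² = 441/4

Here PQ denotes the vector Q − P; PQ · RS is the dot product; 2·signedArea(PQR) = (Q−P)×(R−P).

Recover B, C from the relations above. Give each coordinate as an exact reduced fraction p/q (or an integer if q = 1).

B = (9/5, -39/5)
C = (9/2, -3)

1. C_x = 9/2  [C divides AD with AC:CD = 3/4:1/4]
2. C_y = -3  [C divides AD with AC:CD = 3/4:1/4]
   → C = (9/2, -3)
3. B_x = 9/5  [line -13·x + 8·y + 429/5 = 0 ∩ |BA|² = 2097/25]
4. B_y = -39/5  [line -13·x + 8·y + 429/5 = 0 ∩ |BA|² = 2097/25]
   → B = (9/5, -39/5)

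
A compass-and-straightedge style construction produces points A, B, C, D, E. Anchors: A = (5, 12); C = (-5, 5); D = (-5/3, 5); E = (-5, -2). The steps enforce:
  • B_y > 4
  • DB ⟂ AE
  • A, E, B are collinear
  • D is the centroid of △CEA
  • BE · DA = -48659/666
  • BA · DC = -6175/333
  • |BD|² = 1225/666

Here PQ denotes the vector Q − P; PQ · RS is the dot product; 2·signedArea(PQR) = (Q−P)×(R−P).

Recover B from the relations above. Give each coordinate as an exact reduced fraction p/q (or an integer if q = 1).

1. B_x = -125/222  [A, E, B are collinear ∩ DB ⟂ AE]
2. B_y = 935/222  [A, E, B are collinear ∩ DB ⟂ AE]
   → B = (-125/222, 935/222)

B = (-125/222, 935/222)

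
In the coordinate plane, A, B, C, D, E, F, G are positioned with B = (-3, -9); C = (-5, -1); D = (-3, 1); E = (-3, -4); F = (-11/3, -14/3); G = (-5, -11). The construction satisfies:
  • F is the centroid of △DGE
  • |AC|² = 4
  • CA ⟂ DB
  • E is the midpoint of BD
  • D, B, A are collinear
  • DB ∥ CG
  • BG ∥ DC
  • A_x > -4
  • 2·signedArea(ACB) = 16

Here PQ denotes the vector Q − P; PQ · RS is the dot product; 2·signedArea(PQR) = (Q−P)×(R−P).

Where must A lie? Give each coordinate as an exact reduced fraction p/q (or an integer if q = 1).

A = (-3, -1)

1. A_x = -3  [D, B, A are collinear ∩ CA ⟂ DB]
2. A_y = -1  [D, B, A are collinear ∩ CA ⟂ DB]
   → A = (-3, -1)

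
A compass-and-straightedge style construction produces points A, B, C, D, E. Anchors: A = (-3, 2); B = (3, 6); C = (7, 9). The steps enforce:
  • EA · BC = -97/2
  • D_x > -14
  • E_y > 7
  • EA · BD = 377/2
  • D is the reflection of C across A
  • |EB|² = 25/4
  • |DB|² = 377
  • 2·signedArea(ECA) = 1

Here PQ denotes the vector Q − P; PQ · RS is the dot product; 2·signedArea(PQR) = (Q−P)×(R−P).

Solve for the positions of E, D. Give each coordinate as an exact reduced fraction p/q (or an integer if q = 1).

1. E_x = 5  [2·signedArea(ECA) = 1 ∩ EA · BC = -97/2]
2. E_y = 15/2  [2·signedArea(ECA) = 1 ∩ EA · BC = -97/2]
   → E = (5, 15/2)
3. D_x = -13  [D is the reflection of C across A]
4. D_y = -5  [D is the reflection of C across A]
   → D = (-13, -5)

D = (-13, -5)
E = (5, 15/2)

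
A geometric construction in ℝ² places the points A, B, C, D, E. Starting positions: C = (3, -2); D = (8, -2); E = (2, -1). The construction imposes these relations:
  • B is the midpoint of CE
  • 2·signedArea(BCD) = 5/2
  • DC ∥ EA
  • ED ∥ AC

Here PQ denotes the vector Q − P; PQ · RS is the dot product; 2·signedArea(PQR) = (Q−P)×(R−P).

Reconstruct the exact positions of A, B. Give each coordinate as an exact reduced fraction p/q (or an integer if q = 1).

1. A_x = -3  [ED ∥ AC ∩ DC ∥ EA]
2. A_y = -1  [ED ∥ AC ∩ DC ∥ EA]
   → A = (-3, -1)
3. B_x = 5/2  [B is the midpoint of CE]
4. B_y = -3/2  [B is the midpoint of CE]
   → B = (5/2, -3/2)

A = (-3, -1)
B = (5/2, -3/2)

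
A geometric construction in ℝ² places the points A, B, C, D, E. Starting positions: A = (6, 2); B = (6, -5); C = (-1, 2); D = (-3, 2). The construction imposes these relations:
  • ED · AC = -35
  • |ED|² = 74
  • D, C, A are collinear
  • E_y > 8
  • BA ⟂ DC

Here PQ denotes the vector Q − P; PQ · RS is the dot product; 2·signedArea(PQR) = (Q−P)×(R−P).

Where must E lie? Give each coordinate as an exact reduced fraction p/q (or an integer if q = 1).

E = (-8, 9)

1. E_x = -8  [ED · AC = -35]
2. E_y = 9  [|ED|² = 74]
   → E = (-8, 9)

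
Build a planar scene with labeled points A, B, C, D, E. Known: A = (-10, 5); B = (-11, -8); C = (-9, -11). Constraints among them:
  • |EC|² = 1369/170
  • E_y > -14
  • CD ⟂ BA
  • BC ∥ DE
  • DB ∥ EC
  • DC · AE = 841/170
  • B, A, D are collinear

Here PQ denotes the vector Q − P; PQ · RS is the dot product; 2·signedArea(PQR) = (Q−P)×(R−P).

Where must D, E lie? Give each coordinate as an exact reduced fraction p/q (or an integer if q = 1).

D = (-1907/170, -1841/170)
E = (-1567/170, -2351/170)

1. D_x = -1907/170  [B, A, D are collinear ∩ CD ⟂ BA]
2. D_y = -1841/170  [B, A, D are collinear ∩ CD ⟂ BA]
   → D = (-1907/170, -1841/170)
3. E_x = -1567/170  [DB ∥ EC ∩ BC ∥ DE]
4. E_y = -2351/170  [DB ∥ EC ∩ BC ∥ DE]
   → E = (-1567/170, -2351/170)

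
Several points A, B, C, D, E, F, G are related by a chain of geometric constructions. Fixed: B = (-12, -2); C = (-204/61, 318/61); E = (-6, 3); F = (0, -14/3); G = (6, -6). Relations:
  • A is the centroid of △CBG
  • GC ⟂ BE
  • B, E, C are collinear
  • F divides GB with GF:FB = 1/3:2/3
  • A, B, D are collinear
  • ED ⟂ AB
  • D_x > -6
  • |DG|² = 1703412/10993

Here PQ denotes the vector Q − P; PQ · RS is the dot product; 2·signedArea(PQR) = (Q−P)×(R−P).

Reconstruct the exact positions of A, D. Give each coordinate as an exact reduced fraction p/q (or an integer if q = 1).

1. A_x = -190/61  [A is the centroid of △CBG]
2. A_y = -170/183  [A is the centroid of △CBG]
   → A = (-190/61, -170/183)
3. D_x = -60372/10993  [A, B, D are collinear ∩ ED ⟂ AB]
4. D_y = -13362/10993  [A, B, D are collinear ∩ ED ⟂ AB]
   → D = (-60372/10993, -13362/10993)

A = (-190/61, -170/183)
D = (-60372/10993, -13362/10993)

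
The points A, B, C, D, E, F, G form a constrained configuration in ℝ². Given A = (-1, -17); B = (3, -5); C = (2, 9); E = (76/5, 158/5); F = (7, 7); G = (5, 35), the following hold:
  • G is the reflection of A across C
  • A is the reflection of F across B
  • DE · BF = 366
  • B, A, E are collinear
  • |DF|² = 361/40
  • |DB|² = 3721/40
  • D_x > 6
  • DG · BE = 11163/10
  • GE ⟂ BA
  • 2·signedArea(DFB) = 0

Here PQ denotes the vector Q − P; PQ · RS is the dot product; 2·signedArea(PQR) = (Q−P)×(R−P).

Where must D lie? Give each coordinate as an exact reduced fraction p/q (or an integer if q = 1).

D = (121/20, 83/20)

1. D_x = 121/20  [2·signedArea(DFB) = 0 ∩ DE · BF = 366]
2. D_y = 83/20  [2·signedArea(DFB) = 0 ∩ DE · BF = 366]
   → D = (121/20, 83/20)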